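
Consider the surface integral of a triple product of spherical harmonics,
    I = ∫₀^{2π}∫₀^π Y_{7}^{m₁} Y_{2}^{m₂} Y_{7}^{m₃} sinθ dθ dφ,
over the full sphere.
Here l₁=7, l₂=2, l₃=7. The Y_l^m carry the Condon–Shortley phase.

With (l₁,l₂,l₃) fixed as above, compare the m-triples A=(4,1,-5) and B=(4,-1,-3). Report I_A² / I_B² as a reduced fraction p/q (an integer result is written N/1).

729/539

Shared (l₁,l₂,l₃)=(7,2,7): N and (l;000)² cancel in I_A²/I_B².
A: Δ = 2!·12!·2!/17! = 1/185640; Racah Σ t=1..2: t=1:−1/14515200 t=2:+1/79833600 = -1/17740800; ⇒ 3j(7 2 7; 4 1 -5)² = 729/30940, sgn -1
B: Δ = 2!·12!·2!/17! = 1/185640; Racah Σ t=0..1: t=0:+1/4354560 t=1:−1/14515200 = 1/6220800; ⇒ 3j(7 2 7; 4 -1 -3)² = 77/4420, sgn +1
I_A²/I_B² = (729/30940)/(77/4420) = 729/539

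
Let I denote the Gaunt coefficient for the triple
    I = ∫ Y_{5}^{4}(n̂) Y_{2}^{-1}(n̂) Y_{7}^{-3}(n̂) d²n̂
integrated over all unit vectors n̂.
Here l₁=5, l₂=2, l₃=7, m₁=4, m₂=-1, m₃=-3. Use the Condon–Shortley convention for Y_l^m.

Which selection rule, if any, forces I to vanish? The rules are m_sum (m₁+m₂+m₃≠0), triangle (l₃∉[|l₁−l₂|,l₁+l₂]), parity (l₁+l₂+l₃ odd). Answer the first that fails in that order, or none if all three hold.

Σmᵢ = 0  ✓
l₃∈[|l₁−l₂|,l₁+l₂]=[3,7], have l₃=7  ✓
Σlᵢ = 14 ⇒ even  ✓

none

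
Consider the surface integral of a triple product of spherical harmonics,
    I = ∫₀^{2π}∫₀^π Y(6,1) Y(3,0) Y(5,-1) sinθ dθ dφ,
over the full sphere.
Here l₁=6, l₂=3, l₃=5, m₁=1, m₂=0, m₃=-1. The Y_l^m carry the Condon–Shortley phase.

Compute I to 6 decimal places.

Rules hold: Σm=0, L=14 even, 3≤5≤9.
N = 13·7·11 = 1001
Δ = 4!·8!·2!/15! = 1/675675
Racah Σ t=1..3: t=1:−1/8640 t=2:+1/2304 t=3:−1/8640 = 7/34560
⇒ 3j(6 3 5; 0 0 0)² = 7/429, sgn -1
Racah Σ t=1..3: t=1:−1/6912 t=2:+1/2880 t=3:−1/17280 = 1/6912
⇒ 3j(6 3 5; 1 0 -1)² = 5/429, sgn +1
4πI² = N·(3j₀)²·(3jₘ)² = 245/1287
I = -1·√(0.190365/4π) = -0.12308038

-0.123080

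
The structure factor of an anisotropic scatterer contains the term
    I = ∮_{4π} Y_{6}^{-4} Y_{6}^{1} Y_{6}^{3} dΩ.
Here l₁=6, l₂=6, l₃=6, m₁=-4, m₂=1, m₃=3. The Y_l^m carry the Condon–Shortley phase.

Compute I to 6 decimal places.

-0.084679

Checks pass: Σm=0; 18 even; l₃=6∈[0,12].
(2·6+1)(2·6+1)(2·6+1) = 2197
Δ: 6! 6! 6! / 19! → 1/325909584
sum: t=0:+1/373248000 t=1:−1/1728000 t=2:+1/110592 t=3:−1/46656 t=4:+1/110592 t=5:−1/1728000 t=6:+1/373248000 = -7/1555200
3j²(6 6 6; 0 0 0) = Δ·Π!·Σ² = 400/46189  (sign -1)
sum: t=4:+1/1244160 t=5:−1/691200 t=6:+1/4147200 = -1/2488320
3j²(6 6 6; -4 1 3) = Δ·Π!·Σ² = 875/184756  (sign +1)
combine: 4πI² = 2197·400/46189·875/184756 = 1137500/12623809
take √, sign -1: I = -0.08467897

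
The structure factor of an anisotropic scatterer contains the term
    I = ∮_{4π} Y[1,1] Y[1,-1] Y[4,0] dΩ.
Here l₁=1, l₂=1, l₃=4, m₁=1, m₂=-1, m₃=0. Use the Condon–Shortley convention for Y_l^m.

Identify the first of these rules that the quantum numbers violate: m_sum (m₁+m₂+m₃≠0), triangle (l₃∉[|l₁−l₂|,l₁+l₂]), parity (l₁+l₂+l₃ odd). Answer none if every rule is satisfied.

azimuthal sum: 1 − 1 + 0 = 0  ✓
0 ≤ 4 ≤ 2 (triangle on l)  ✗
L = 1 + 1 + 4 = 6 (even)

triangle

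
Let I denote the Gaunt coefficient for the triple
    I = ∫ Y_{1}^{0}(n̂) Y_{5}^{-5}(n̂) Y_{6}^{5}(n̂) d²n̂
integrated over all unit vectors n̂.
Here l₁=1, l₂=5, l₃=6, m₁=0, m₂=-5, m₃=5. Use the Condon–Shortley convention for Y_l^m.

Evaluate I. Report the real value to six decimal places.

Rules hold: Σm=0, L=12 even, 4≤6≤6.
N = 3·11·13 = 429
Δ = 0!·2!·10!/13! = 1/858
Racah Σ t=0..0: t=0:+1/14400 = 1/14400
⇒ 3j(1 5 6; 0 0 0)² = 6/143, sgn +1
Racah Σ t=0..0: t=0:+1/3628800 = 1/3628800
⇒ 3j(1 5 6; 0 -5 5)² = 1/78, sgn -1
4πI² = N·(3j₀)²·(3jₘ)² = 3/13
I = -1·√(0.230769/4π) = -0.13551395

-0.135514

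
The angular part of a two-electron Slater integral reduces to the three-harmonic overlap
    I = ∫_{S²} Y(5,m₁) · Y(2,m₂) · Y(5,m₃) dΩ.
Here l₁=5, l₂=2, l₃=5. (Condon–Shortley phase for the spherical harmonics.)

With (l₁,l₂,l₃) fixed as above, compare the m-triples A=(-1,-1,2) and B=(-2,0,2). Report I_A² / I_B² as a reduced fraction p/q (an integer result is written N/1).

7/6

l's match ⇒ only the (l;m) 3-j factors differ between A and B.
A: triangle coeff Δ(5,2,5) = 1/38610; Σ_t [0,1]: t=0:+1/2880 t=1:−1/1440 = -1/2880; (3j)²=7/715 [(5 2 5; -1 -1 2)], sign=+1
B: triangle coeff Δ(5,2,5) = 1/38610; Σ_t [0,2]: t=0:+1/20160 t=1:−1/1440 t=2:+1/2880 = -1/3360; (3j)²=6/715 [(5 2 5; -2 0 2)], sign=+1
I_A²/I_B² = (7/715)/(6/715) = 7/6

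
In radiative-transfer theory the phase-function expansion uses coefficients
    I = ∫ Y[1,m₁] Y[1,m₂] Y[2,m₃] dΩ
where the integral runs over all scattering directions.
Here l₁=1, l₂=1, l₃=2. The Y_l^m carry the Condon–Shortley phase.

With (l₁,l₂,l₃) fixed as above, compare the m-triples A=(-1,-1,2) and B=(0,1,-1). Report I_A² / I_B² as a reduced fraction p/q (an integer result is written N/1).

2/1

l's match ⇒ only the (l;m) 3-j factors differ between A and B.
A: triangle coeff Δ(1,1,2) = 1/30; Σ_t [0,0]: t=0:+1/4 = 1/4; (3j)²=1/5 [(1 1 2; -1 -1 2)], sign=+1
B: triangle coeff Δ(1,1,2) = 1/30; Σ_t [0,0]: t=0:+1/2 = 1/2; (3j)²=1/10 [(1 1 2; 0 1 -1)], sign=-1
I_A²/I_B² = (1/5)/(1/10) = 2/1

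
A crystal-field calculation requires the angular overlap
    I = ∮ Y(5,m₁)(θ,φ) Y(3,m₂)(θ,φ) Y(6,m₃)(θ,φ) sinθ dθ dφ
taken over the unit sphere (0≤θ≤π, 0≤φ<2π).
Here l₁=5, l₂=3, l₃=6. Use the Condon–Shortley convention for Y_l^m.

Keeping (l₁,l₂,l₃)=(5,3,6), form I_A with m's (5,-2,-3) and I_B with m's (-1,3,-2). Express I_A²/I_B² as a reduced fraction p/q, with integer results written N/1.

Shared (l₁,l₂,l₃)=(5,3,6): N and (l;000)² cancel in I_A²/I_B².
A: Δ = 2!·8!·4!/15! = 1/675675; Racah Σ t=0..0: t=0:+1/483840 = 1/483840; ⇒ 3j(5 3 6; 5 -2 -3)² = 6/1001, sgn -1
B: Δ = 2!·8!·4!/15! = 1/675675; Racah Σ t=2..2: t=2:+1/27648 = 1/27648; ⇒ 3j(5 3 6; -1 3 -2)² = 10/429, sgn +1
I_A²/I_B² = (6/1001)/(10/429) = 9/35

9/35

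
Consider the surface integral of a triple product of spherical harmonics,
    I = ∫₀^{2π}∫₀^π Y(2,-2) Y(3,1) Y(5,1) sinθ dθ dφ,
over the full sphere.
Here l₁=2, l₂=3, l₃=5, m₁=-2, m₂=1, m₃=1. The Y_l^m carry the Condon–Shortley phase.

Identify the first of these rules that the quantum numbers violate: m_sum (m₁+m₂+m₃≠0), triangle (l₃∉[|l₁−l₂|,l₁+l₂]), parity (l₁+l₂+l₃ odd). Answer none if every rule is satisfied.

Σmᵢ = 0  ✓
l₃∈[|l₁−l₂|,l₁+l₂]=[1,5], have l₃=5  ✓
Σlᵢ = 10 ⇒ even  ✓

none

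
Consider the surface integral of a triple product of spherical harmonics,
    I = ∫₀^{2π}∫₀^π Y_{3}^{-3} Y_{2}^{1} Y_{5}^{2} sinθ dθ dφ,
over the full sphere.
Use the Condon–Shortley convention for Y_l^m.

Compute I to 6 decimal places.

0.063396

Checks pass: Σm=0; 10 even; l₃=5∈[1,5].
(2·3+1)(2·2+1)(2·5+1) = 385
Δ: 0! 6! 4! / 11! → 1/2310
sum: t=0:+1/144 = 1/144
3j²(3 2 5; 0 0 0) = Δ·Π!·Σ² = 10/231  (sign -1)
sum: t=0:+1/4320 = 1/4320
3j²(3 2 5; -3 1 2) = Δ·Π!·Σ² = 1/330  (sign -1)
combine: 4πI² = 385·10/231·1/330 = 5/99
take √, sign +1: I = 0.06339609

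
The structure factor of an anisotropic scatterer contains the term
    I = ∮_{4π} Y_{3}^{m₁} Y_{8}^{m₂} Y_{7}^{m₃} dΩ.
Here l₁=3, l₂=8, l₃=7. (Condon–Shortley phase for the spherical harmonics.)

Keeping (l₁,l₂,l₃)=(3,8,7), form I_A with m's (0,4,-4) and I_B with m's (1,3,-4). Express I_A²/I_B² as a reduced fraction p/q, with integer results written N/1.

Shared (l₁,l₂,l₃)=(3,8,7): N and (l;000)² cancel in I_A²/I_B².
A: Δ = 4!·2!·12!/19! = 1/5290740; Racah Σ t=1..3: t=1:−1/479001600 t=2:+1/29030400 t=3:−1/26127360 = -17/2874009600; ⇒ 3j(3 8 7; 0 4 -4)² = 17/25935, sgn +1
B: Δ = 4!·2!·12!/19! = 1/5290740; Racah Σ t=0..2: t=0:+1/1916006400 t=1:−1/43545600 t=2:+1/17418240 = 67/1916006400; ⇒ 3j(3 8 7; 1 3 -4)² = 4489/352716, sgn -1
I_A²/I_B² = (17/25935)/(4489/352716) = 1156/22445

1156/22445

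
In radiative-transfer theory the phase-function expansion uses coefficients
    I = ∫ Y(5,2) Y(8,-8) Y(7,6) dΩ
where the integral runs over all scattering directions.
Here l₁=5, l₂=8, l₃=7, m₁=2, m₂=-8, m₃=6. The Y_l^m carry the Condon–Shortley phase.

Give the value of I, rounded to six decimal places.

Rules hold: Σm=0, L=20 even, 3≤7≤13.
N = 11·17·15 = 2805
Δ = 6!·4!·10!/21! = 1/814773960
Racah Σ t=1..5: t=1:−1/87091200 t=2:+1/4976640 t=3:−1/2073600 t=4:+1/4976640 t=5:−1/87091200 = -1/9676800
⇒ 3j(5 8 7; 0 0 0)² = 360/46189, sgn +1
Racah Σ t=0..0: t=0:+1/15676416000 = 1/15676416000
⇒ 3j(5 8 7; 2 -8 6)² = 286/14535, sgn -1
4πI² = N·(3j₀)²·(3jₘ)² = 2640/6137
I = -1·√(0.430178/4π) = -0.18502012

-0.185020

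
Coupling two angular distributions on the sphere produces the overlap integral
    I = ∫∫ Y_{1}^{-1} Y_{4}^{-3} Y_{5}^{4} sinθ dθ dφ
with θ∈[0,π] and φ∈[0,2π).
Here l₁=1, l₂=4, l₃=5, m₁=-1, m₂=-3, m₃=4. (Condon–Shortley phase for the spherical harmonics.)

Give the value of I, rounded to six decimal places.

Rules hold: Σm=0, L=10 even, 3≤5≤5.
N = 3·9·11 = 297
Δ = 0!·2!·8!/11! = 1/495
Racah Σ t=0..0: t=0:+1/576 = 1/576
⇒ 3j(1 4 5; 0 0 0)² = 5/99, sgn -1
Racah Σ t=0..0: t=0:+1/10080 = 1/10080
⇒ 3j(1 4 5; -1 -3 4)² = 4/55, sgn -1
4πI² = N·(3j₀)²·(3jₘ)² = 12/11
I = +1·√(1.09091/4π) = 0.29463840

0.294638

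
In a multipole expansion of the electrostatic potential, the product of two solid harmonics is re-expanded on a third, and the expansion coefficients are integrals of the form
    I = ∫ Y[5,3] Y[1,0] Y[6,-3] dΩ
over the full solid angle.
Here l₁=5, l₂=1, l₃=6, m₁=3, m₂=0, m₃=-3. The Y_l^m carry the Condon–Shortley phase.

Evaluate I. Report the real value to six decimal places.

Rules hold: Σm=0, L=12 even, 4≤6≤6.
N = 11·3·13 = 429
Δ = 0!·10!·2!/13! = 1/858
Racah Σ t=0..0: t=0:+1/14400 = 1/14400
⇒ 3j(5 1 6; 0 0 0)² = 6/143, sgn +1
Racah Σ t=0..0: t=0:+1/80640 = 1/80640
⇒ 3j(5 1 6; 3 0 -3)² = 9/286, sgn -1
4πI² = N·(3j₀)²·(3jₘ)² = 81/143
I = -1·√(0.566434/4π) = -0.21230956

-0.212310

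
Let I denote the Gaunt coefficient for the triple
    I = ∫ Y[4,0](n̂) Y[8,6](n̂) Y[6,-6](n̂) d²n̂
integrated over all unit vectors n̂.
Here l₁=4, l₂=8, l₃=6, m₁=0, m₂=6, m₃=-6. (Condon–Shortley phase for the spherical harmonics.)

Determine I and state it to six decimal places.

-0.171490

Rules hold: Σm=0, L=18 even, 4≤6≤12.
N = 9·17·13 = 1989
Δ = 6!·2!·10!/19! = 1/23279256
Racah Σ t=2..4: t=2:+1/1658880 t=3:−1/518400 t=4:+1/1658880 = -1/1382400
⇒ 3j(4 8 6; 0 0 0)² = 504/46189, sgn -1
Racah Σ t=4..4: t=4:+1/348364800 = 1/348364800
⇒ 3j(4 8 6; 0 6 -6)² = 11/646, sgn +1
4πI² = N·(3j₀)²·(3jₘ)² = 2268/6137
I = -1·√(0.369562/4π) = -0.17148989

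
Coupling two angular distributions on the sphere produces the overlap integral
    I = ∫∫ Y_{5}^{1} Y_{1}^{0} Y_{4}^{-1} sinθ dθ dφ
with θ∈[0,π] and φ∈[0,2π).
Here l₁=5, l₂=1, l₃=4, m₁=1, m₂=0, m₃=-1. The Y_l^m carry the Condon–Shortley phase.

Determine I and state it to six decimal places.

-0.240571

Checks pass: Σm=0; 10 even; l₃=4∈[4,6].
(2·5+1)(2·1+1)(2·4+1) = 297
Δ: 2! 8! 0! / 11! → 1/495
sum: t=1:−1/576 = -1/576
3j²(5 1 4; 0 0 0) = Δ·Π!·Σ² = 5/99  (sign -1)
sum: t=1:−1/720 = -1/720
3j²(5 1 4; 1 0 -1) = Δ·Π!·Σ² = 8/165  (sign +1)
combine: 4πI² = 297·5/99·8/165 = 8/11
take √, sign -1: I = -0.24057125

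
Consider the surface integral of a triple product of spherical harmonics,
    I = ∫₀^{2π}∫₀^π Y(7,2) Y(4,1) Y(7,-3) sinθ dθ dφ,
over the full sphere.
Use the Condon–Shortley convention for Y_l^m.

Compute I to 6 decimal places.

-0.130365

Rules hold: Σm=0, L=18 even, 3≤7≤11.
N = 15·9·15 = 2025
Δ = 4!·10!·4!/19! = 1/58198140
Racah Σ t=0..4: t=0:+1/17418240 t=1:−1/622080 t=2:+1/230400 t=3:−1/622080 t=4:+1/17418240 = 1/806400
⇒ 3j(7 4 7; 0 0 0)² = 2268/230945, sgn -1
Racah Σ t=1..4: t=1:−1/2488320 t=2:+1/725760 t=3:−1/1935360 t=4:+1/52254720 = 5/10450944
⇒ 3j(7 4 7; 2 1 -3)² = 31250/2909907, sgn +1
4πI² = N·(3j₀)²·(3jₘ)² = 455625000/2133423721
I = -1·√(0.213565/4π) = -0.13036478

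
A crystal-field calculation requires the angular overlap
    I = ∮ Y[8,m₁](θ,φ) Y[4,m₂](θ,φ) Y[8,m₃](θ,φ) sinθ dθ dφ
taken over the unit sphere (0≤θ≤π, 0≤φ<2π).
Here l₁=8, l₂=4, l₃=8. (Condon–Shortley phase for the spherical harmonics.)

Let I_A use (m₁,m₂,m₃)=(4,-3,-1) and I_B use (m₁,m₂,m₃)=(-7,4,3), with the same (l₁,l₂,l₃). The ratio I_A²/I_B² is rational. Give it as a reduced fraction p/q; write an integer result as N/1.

275/78

Same 8,4,8: normalisation and zero-m 3j drop out of the ratio.
A: Δ: 4! 12! 4! / 21! → 1/185175900; sum: t=0:+1/139345920 t=1:−1/313528320 = 1/250822656; 3j²(8 4 8; 4 -3 -1) = Δ·Π!·Σ² = 1375/151164  (sign -1)
B: Δ: 4! 12! 4! / 21! → 1/185175900; sum: t=4:+1/22992076800 = 1/22992076800; 3j²(8 4 8; -7 4 3) = Δ·Π!·Σ² = 5/1938  (sign -1)
I_A²/I_B² = (1375/151164)/(5/1938) = 275/78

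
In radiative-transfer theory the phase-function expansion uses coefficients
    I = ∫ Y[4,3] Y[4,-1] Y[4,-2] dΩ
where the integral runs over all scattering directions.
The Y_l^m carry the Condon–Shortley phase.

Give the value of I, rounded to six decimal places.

m-sum 0 ✓  L=12 even ✓  0≤4≤8 ✓
Π(2lᵢ+1) = 9×9×9 = 729
triangle coeff Δ(4,4,4) = 1/450450
Σ_t [0,4]: t=0:+1/13824 t=1:−1/216 t=2:+1/64 t=3:−1/216 t=4:+1/13824 = 5/768
(3j)²=18/1001 [(4 4 4; 0 0 0)], sign=+1
Σ_t [0,1]: t=0:+1/864 t=1:−1/576 = -1/1728
(3j)²=5/1287 [(4 4 4; 3 -1 -2)], sign=-1
⇒ 4πI² = 7290/143143
I = (-1)√(7290/143143/(4π)) = -0.06366105

-0.063661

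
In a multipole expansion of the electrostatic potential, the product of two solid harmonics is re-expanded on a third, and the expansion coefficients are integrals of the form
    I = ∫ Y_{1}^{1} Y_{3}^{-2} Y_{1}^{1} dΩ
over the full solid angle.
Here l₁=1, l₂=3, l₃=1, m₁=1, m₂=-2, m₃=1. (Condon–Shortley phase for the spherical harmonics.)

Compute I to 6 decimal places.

triangle: need 2≤l₃≤4, have 1; I=0

0.000000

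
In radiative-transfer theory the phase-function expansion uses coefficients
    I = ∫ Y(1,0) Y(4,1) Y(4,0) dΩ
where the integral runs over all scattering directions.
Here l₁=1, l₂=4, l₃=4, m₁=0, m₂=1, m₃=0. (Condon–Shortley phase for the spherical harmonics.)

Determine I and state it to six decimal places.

0 + 1 + 0 = 1 ≠ 0: azimuthal integral kills it; I = 0

0.000000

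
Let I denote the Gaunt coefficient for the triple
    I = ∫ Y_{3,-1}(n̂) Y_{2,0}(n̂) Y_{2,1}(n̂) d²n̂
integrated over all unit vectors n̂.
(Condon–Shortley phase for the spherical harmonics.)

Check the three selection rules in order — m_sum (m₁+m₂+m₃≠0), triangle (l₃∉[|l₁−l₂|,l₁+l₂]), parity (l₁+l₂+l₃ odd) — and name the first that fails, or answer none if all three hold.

parity

azimuthal sum: -1 + 0 + 1 = 0  ✓
1 ≤ 2 ≤ 5 (triangle on l)  ✓
L = 3 + 2 + 2 = 7 (odd)  ✗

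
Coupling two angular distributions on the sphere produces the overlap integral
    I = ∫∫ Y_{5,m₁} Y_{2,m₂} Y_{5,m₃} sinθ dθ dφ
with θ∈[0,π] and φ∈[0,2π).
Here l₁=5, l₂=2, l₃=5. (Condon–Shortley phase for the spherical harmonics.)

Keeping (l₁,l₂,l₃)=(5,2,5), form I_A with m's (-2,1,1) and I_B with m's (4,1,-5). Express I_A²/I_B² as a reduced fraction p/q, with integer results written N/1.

Same 5,2,5: normalisation and zero-m 3j drop out of the ratio.
A: Δ: 2! 8! 2! / 13! → 1/38610; sum: t=1:−1/2880 t=2:+1/1440 = 1/2880; 3j²(5 2 5; -2 1 1) = Δ·Π!·Σ² = 7/715  (sign +1)
B: Δ: 2! 8! 2! / 13! → 1/38610; sum: t=1:−1/80640 = -1/80640; 3j²(5 2 5; 4 1 -5) = Δ·Π!·Σ² = 9/286  (sign -1)
I_A²/I_B² = (7/715)/(9/286) = 14/45

14/45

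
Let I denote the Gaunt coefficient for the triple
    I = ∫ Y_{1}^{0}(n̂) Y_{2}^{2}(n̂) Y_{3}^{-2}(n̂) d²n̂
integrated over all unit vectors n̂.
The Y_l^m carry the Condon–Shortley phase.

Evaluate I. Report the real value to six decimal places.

m-sum 0 ✓  L=6 even ✓  1≤3≤3 ✓
Π(2lᵢ+1) = 3×5×7 = 105
triangle coeff Δ(1,2,3) = 1/105
Σ_t [0,0]: t=0:+1/4 = 1/4
(3j)²=3/35 [(1 2 3; 0 0 0)], sign=-1
Σ_t [0,0]: t=0:+1/24 = 1/24
(3j)²=1/21 [(1 2 3; 0 2 -2)], sign=-1
⇒ 4πI² = 3/7
I = (+1)√(3/7/(4π)) = 0.18467439

0.184674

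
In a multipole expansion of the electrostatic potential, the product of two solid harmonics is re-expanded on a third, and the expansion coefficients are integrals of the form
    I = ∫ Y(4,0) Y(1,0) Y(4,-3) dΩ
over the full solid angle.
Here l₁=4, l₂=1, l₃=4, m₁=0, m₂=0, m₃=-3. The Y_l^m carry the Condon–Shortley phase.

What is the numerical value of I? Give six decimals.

0 + 0 − 3 = -3 ≠ 0: azimuthal integral kills it; I = 0

0.000000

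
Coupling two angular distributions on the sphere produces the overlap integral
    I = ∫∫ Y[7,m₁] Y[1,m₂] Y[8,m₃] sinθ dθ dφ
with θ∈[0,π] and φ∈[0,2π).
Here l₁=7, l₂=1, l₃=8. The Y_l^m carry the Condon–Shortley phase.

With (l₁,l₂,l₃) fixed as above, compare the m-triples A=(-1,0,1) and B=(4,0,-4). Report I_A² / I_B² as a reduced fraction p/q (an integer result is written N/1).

21/16

l's match ⇒ only the (l;m) 3-j factors differ between A and B.
A: triangle coeff Δ(7,1,8) = 1/2040; Σ_t [0,0]: t=0:+1/29030400 = 1/29030400; (3j)²=21/680 [(7 1 8; -1 0 1)], sign=-1
B: triangle coeff Δ(7,1,8) = 1/2040; Σ_t [0,0]: t=0:+1/239500800 = 1/239500800; (3j)²=2/85 [(7 1 8; 4 0 -4)], sign=+1
I_A²/I_B² = (21/680)/(2/85) = 21/16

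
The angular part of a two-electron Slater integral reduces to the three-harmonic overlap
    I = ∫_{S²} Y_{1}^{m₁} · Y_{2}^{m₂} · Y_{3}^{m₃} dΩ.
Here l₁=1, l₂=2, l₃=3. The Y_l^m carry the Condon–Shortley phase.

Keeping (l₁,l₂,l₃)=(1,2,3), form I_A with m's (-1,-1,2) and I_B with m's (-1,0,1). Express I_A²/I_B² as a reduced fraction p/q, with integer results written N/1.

5/3

Shared (l₁,l₂,l₃)=(1,2,3): N and (l;000)² cancel in I_A²/I_B².
A: Δ = 0!·2!·4!/7! = 1/105; Racah Σ t=0..0: t=0:+1/12 = 1/12; ⇒ 3j(1 2 3; -1 -1 2)² = 2/21, sgn -1
B: Δ = 0!·2!·4!/7! = 1/105; Racah Σ t=0..0: t=0:+1/8 = 1/8; ⇒ 3j(1 2 3; -1 0 1)² = 2/35, sgn +1
I_A²/I_B² = (2/21)/(2/35) = 5/3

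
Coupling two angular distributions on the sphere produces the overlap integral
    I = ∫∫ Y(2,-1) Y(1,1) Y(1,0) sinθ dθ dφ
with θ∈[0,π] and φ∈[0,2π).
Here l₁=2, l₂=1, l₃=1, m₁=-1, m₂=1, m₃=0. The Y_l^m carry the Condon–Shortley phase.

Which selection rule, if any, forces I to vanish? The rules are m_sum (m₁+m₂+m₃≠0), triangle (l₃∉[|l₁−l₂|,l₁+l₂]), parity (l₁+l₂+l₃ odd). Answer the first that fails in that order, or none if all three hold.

none

Σmᵢ = 0  ✓
l₃∈[|l₁−l₂|,l₁+l₂]=[1,3], have l₃=1  ✓
Σlᵢ = 4 ⇒ even  ✓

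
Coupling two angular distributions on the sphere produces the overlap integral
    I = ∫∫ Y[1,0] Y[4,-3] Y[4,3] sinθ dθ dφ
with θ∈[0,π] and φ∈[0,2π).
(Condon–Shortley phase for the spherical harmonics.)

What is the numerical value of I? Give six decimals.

l₁+l₂+l₃=9 is odd: 3j(l;000)=0 ⇒ I=0

0.000000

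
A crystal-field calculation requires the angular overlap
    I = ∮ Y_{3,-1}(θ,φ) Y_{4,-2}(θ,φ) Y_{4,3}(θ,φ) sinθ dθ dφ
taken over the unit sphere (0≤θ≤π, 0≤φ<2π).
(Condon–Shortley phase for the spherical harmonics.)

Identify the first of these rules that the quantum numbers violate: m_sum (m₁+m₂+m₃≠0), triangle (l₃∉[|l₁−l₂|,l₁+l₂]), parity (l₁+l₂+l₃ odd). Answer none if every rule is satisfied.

parity

Σmᵢ = 0  ✓
l₃∈[|l₁−l₂|,l₁+l₂]=[1,7], have l₃=4  ✓
Σlᵢ = 11 ⇒ odd  ✗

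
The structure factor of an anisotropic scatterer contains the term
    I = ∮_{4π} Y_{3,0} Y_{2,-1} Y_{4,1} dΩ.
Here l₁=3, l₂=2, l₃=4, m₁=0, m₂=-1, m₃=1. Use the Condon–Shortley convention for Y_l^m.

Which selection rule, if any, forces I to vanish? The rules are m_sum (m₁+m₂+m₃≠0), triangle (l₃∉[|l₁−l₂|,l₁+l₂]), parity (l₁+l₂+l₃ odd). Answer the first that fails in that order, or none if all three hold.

parity

m₁+m₂+m₃ = 0 − 1 + 1 = 0  ✓
triangle: |3−2|=1 ≤ l₃=4 ≤ 3+2=5  ✓
parity: l₁+l₂+l₃ = 9 is odd  ✗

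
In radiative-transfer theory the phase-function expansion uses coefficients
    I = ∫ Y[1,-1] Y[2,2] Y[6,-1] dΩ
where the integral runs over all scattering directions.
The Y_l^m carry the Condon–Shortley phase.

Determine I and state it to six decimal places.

l₃=6 ∉ [1,3] — triangle fails ⇒ I = 0

0.000000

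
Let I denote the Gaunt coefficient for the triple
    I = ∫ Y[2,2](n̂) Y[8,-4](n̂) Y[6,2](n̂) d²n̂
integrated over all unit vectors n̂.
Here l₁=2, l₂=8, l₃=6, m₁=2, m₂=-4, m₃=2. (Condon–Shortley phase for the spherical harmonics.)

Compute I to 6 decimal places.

m-sum 0 ✓  L=16 even ✓  6≤6≤10 ✓
Π(2lᵢ+1) = 5×17×13 = 1105
triangle coeff Δ(2,8,6) = 1/30940
Σ_t [2,2]: t=2:+1/2073600 = 1/2073600
(3j)²=28/1105 [(2 8 6; 0 0 0)], sign=+1
Σ_t [0,0]: t=0:+1/23224320 = 1/23224320
(3j)²=99/6188 [(2 8 6; 2 -4 2)], sign=+1
⇒ 4πI² = 99/221
I = (+1)√(99/221/(4π)) = 0.18880632

0.188806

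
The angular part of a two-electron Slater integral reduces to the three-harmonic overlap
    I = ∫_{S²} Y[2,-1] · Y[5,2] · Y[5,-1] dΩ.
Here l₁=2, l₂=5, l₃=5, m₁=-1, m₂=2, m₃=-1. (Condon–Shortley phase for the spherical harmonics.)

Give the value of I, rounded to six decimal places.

0.104819

m-sum 0 ✓  L=12 even ✓  3≤5≤7 ✓
Π(2lᵢ+1) = 5×11×11 = 605
triangle coeff Δ(2,5,5) = 1/38610
Σ_t [0,2]: t=0:+1/2880 t=1:−1/576 t=2:+1/2880 = -1/960
(3j)²=10/429 [(2 5 5; 0 0 0)], sign=+1
Σ_t [1,2]: t=1:−1/2880 t=2:+1/1440 = 1/2880
(3j)²=7/715 [(2 5 5; -1 2 -1)], sign=+1
⇒ 4πI² = 70/507
I = (+1)√(70/507/(4π)) = 0.10481902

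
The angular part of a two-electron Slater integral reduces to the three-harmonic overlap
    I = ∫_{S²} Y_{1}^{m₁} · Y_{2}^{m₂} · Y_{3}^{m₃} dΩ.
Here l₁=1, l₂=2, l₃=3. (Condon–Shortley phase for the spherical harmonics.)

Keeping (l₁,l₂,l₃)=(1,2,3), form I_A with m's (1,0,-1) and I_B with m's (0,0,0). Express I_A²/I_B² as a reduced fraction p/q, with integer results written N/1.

l's match ⇒ only the (l;m) 3-j factors differ between A and B.
A: triangle coeff Δ(1,2,3) = 1/105; Σ_t [0,0]: t=0:+1/8 = 1/8; (3j)²=2/35 [(1 2 3; 1 0 -1)], sign=+1
B: triangle coeff Δ(1,2,3) = 1/105; Σ_t [0,0]: t=0:+1/4 = 1/4; (3j)²=3/35 [(1 2 3; 0 0 0)], sign=-1
I_A²/I_B² = (2/35)/(3/35) = 2/3

2/3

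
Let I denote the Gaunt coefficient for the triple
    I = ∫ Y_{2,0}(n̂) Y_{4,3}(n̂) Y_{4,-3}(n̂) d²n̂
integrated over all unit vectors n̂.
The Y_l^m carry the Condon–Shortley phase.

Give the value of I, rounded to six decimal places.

0.057344

Rules hold: Σm=0, L=10 even, 2≤4≤6.
N = 5·9·9 = 405
Δ = 2!·2!·6!/11! = 1/13860
Racah Σ t=0..2: t=0:+1/192 t=1:−1/36 t=2:+1/192 = -5/288
⇒ 3j(2 4 4; 0 0 0)² = 20/693, sgn -1
Racah Σ t=1..2: t=1:−1/720 t=2:+1/480 = 1/1440
⇒ 3j(2 4 4; 0 3 -3)² = 7/1980, sgn -1
4πI² = N·(3j₀)²·(3jₘ)² = 5/121
I = +1·√(0.0413223/4π) = 0.05734392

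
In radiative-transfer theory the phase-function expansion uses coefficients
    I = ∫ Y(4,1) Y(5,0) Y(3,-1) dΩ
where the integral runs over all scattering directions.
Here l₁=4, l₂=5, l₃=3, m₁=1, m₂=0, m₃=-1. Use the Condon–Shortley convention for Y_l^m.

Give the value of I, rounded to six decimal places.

-0.009577

Rules hold: Σm=0, L=12 even, 1≤3≤9.
N = 9·11·7 = 693
Δ = 6!·2!·4!/13! = 1/180180
Racah Σ t=2..4: t=2:+1/576 t=3:−1/144 t=4:+1/576 = -1/288
⇒ 3j(4 5 3; 0 0 0)² = 20/1001, sgn +1
Racah Σ t=1..3: t=1:−1/5760 t=2:+1/288 t=3:−1/288 = -1/5760
⇒ 3j(4 5 3; 1 0 -1)² = 1/12012, sgn -1
4πI² = N·(3j₀)²·(3jₘ)² = 15/13013
I = -1·√(0.00115269/4π) = -0.00957750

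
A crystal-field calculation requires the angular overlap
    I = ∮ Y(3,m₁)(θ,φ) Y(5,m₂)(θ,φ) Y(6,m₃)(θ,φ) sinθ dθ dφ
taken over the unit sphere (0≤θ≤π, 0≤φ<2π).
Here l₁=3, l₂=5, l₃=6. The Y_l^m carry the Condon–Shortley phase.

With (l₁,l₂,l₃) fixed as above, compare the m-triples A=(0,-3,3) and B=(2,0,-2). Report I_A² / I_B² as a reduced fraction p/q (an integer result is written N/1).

3/14

Shared (l₁,l₂,l₃)=(3,5,6): N and (l;000)² cancel in I_A²/I_B².
A: Δ = 2!·4!·8!/15! = 1/675675; Racah Σ t=0..2: t=0:+1/17280 t=1:−1/20160 t=2:+1/483840 = 1/96768; ⇒ 3j(3 5 6; 0 -3 3)² = 1/1001, sgn -1
B: Δ = 2!·4!·8!/15! = 1/675675; Racah Σ t=0..1: t=0:+1/8640 t=1:−1/13824 = 1/23040; ⇒ 3j(3 5 6; 2 0 -2)² = 2/429, sgn +1
I_A²/I_B² = (1/1001)/(2/429) = 3/14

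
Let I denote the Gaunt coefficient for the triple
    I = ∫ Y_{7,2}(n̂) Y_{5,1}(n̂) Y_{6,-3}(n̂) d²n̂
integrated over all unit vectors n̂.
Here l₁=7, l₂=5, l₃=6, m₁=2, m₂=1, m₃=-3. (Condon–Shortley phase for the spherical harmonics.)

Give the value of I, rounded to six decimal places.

m-sum 0 ✓  L=18 even ✓  2≤6≤12 ✓
Π(2lᵢ+1) = 15×11×13 = 2145
triangle coeff Δ(7,5,6) = 1/174594420
Σ_t [1,5]: t=1:−1/4147200 t=2:+1/207360 t=3:−1/82944 t=4:+1/207360 t=5:−1/4147200 = -1/345600
(3j)²=420/46189 [(7 5 6; 0 0 0)], sign=-1
Σ_t [2,5]: t=2:+1/829440 t=3:−1/311040 t=4:+1/967680 t=5:−1/29030400 = -11/10886400
(3j)²=1408/146965 [(7 5 6; 2 1 -3)], sign=+1
⇒ 4πI² = 253440/1356277
I = (-1)√(253440/1356277/(4π)) = -0.12194344

-0.121943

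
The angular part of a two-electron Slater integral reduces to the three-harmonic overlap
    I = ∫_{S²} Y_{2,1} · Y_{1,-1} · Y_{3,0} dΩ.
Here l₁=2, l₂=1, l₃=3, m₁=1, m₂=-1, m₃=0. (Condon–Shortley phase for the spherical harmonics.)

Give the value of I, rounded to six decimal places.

0.143048

Rules hold: Σm=0, L=6 even, 1≤3≤3.
N = 5·3·7 = 105
Δ = 0!·4!·2!/7! = 1/105
Racah Σ t=0..0: t=0:+1/4 = 1/4
⇒ 3j(2 1 3; 0 0 0)² = 3/35, sgn -1
Racah Σ t=0..0: t=0:+1/12 = 1/12
⇒ 3j(2 1 3; 1 -1 0)² = 1/35, sgn -1
4πI² = N·(3j₀)²·(3jₘ)² = 9/35
I = +1·√(0.257143/4π) = 0.14304817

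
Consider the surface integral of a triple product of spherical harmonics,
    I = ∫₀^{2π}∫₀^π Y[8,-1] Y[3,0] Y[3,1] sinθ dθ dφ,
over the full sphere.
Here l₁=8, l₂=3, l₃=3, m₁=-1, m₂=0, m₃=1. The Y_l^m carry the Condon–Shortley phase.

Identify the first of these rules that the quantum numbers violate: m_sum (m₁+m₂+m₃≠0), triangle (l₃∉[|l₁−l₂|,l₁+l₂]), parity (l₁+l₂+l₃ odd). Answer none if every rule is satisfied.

triangle

m₁+m₂+m₃ = -1 + 0 + 1 = 0  ✓
triangle: |8−3|=5 ≤ l₃=3 ≤ 8+3=11  ✗
parity: l₁+l₂+l₃ = 14 is even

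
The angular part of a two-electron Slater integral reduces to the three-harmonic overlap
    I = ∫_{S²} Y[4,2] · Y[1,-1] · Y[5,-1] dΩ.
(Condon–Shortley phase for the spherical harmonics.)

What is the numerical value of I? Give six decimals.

-0.120286

Checks pass: Σm=0; 10 even; l₃=5∈[3,5].
(2·4+1)(2·1+1)(2·5+1) = 297
Δ: 0! 8! 2! / 11! → 1/495
sum: t=0:+1/576 = 1/576
3j²(4 1 5; 0 0 0) = Δ·Π!·Σ² = 5/99  (sign -1)
sum: t=0:+1/2880 = 1/2880
3j²(4 1 5; 2 -1 -1) = Δ·Π!·Σ² = 2/165  (sign +1)
combine: 4πI² = 297·5/99·2/165 = 2/11
take √, sign -1: I = -0.12028562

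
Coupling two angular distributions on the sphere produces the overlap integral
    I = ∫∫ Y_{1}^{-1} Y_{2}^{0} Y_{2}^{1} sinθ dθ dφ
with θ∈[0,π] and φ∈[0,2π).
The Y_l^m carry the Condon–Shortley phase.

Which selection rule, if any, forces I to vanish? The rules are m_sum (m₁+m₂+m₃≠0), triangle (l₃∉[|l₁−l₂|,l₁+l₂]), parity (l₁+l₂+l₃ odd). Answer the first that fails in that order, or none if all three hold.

azimuthal sum: -1 + 0 + 1 = 0  ✓
1 ≤ 2 ≤ 3 (triangle on l)  ✓
L = 1 + 2 + 2 = 5 (odd)  ✗

parity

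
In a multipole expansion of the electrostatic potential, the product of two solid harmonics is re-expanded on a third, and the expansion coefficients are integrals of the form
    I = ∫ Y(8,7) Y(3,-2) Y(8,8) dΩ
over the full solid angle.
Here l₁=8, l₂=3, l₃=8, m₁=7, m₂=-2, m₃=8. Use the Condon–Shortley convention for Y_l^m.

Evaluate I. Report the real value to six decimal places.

0.000000

7 − 2 + 8 = 13 ≠ 0: azimuthal integral kills it; I = 0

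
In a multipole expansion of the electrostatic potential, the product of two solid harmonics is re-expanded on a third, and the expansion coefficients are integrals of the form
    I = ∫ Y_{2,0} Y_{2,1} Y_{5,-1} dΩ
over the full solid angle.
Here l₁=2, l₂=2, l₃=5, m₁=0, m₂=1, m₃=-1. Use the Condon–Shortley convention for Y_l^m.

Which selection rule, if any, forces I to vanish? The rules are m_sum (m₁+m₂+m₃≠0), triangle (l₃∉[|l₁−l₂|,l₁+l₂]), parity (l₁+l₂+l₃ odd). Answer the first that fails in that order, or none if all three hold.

triangle

m₁+m₂+m₃ = 0 + 1 − 1 = 0  ✓
triangle: |2−2|=0 ≤ l₃=5 ≤ 2+2=4  ✗
parity: l₁+l₂+l₃ = 9 is odd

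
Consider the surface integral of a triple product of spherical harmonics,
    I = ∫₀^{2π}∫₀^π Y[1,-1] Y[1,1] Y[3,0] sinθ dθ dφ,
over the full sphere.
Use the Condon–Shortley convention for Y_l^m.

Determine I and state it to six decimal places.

0.000000

l₃=3 ∉ [0,2] — triangle fails ⇒ I = 0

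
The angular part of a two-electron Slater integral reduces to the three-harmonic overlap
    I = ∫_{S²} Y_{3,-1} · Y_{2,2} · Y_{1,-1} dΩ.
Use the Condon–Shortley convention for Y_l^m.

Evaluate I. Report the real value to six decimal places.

-0.082589

Rules hold: Σm=0, L=6 even, 1≤1≤5.
N = 7·5·3 = 105
Δ = 4!·2!·0!/7! = 1/105
Racah Σ t=2..2: t=2:+1/4 = 1/4
⇒ 3j(3 2 1; 0 0 0)² = 3/35, sgn -1
Racah Σ t=4..4: t=4:+1/48 = 1/48
⇒ 3j(3 2 1; -1 2 -1)² = 1/105, sgn +1
4πI² = N·(3j₀)²·(3jₘ)² = 3/35
I = -1·√(0.0857143/4π) = -0.08258890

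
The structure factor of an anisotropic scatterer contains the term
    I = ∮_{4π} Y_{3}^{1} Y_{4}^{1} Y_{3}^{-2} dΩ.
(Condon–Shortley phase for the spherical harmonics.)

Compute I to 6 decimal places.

Rules hold: Σm=0, L=10 even, 1≤3≤7.
N = 7·9·7 = 441
Δ = 4!·2!·4!/11! = 1/34650
Racah Σ t=1..3: t=1:−1/72 t=2:+1/16 t=3:−1/72 = 5/144
⇒ 3j(3 4 3; 0 0 0)² = 2/77, sgn -1
Racah Σ t=1..2: t=1:−1/144 t=2:+1/48 = 1/72
⇒ 3j(3 4 3; 1 1 -2)² = 16/693, sgn -1
4πI² = N·(3j₀)²·(3jₘ)² = 32/121
I = +1·√(0.264463/4π) = 0.14506992

0.145070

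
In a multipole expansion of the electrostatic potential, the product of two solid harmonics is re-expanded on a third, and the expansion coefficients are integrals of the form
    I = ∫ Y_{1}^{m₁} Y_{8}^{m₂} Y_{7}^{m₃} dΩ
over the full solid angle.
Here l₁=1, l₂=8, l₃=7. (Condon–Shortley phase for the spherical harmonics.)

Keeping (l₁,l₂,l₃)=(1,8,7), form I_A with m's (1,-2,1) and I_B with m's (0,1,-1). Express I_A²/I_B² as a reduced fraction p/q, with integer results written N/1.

5/7

Same 1,8,7: normalisation and zero-m 3j drop out of the ratio.
A: Δ: 2! 0! 14! / 17! → 1/2040; sum: t=0:+1/58060800 = 1/58060800; 3j²(1 8 7; 1 -2 1) = Δ·Π!·Σ² = 3/136  (sign +1)
B: Δ: 2! 0! 14! / 17! → 1/2040; sum: t=1:−1/29030400 = -1/29030400; 3j²(1 8 7; 0 1 -1) = Δ·Π!·Σ² = 21/680  (sign -1)
I_A²/I_B² = (3/136)/(21/680) = 5/7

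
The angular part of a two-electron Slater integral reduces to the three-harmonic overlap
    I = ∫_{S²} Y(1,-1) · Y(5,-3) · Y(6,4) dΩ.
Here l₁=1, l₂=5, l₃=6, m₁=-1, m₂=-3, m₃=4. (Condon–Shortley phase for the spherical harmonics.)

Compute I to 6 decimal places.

0.274090

Checks pass: Σm=0; 12 even; l₃=6∈[4,6].
(2·1+1)(2·5+1)(2·6+1) = 429
Δ: 0! 2! 10! / 13! → 1/858
sum: t=0:+1/14400 = 1/14400
3j²(1 5 6; 0 0 0) = Δ·Π!·Σ² = 6/143  (sign +1)
sum: t=0:+1/161280 = 1/161280
3j²(1 5 6; -1 -3 4) = Δ·Π!·Σ² = 15/286  (sign +1)
combine: 4πI² = 429·6/143·15/286 = 135/143
take √, sign +1: I = 0.27409047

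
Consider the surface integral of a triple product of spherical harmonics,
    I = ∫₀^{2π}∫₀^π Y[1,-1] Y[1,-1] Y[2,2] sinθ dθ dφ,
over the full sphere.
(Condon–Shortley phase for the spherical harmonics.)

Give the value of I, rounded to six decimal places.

0.309019

Checks pass: Σm=0; 4 even; l₃=2∈[0,2].
(2·1+1)(2·1+1)(2·2+1) = 45
Δ: 0! 2! 2! / 5! → 1/30
sum: t=0:+1/1 = 1/1
3j²(1 1 2; 0 0 0) = Δ·Π!·Σ² = 2/15  (sign +1)
sum: t=0:+1/4 = 1/4
3j²(1 1 2; -1 -1 2) = Δ·Π!·Σ² = 1/5  (sign +1)
combine: 4πI² = 45·2/15·1/5 = 6/5
take √, sign +1: I = 0.30901936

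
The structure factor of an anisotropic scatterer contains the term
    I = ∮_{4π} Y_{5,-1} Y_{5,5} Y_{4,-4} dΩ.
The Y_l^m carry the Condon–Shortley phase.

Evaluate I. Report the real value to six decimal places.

Checks pass: Σm=0; 14 even; l₃=4∈[0,10].
(2·5+1)(2·5+1)(2·4+1) = 1089
Δ: 6! 4! 4! / 15! → 1/3153150
sum: t=1:−1/69120 t=2:+1/1728 t=3:−1/576 t=4:+1/1728 t=5:−1/69120 = -7/11520
3j²(5 5 4; 0 0 0) = Δ·Π!·Σ² = 2/143  (sign -1)
sum: t=6:+1/414720 = 1/414720
3j²(5 5 4; -1 5 -4) = Δ·Π!·Σ² = 2/429  (sign +1)
combine: 4πI² = 1089·2/143·2/429 = 12/169
take √, sign -1: I = -0.07516962

-0.075170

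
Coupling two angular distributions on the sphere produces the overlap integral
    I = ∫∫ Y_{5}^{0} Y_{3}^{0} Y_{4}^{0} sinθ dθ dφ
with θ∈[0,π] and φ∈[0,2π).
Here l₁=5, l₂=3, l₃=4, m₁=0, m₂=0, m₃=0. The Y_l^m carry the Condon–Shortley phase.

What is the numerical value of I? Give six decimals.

0.148374

Rules hold: Σm=0, L=12 even, 2≤4≤8.
N = 11·7·9 = 693
Δ = 4!·6!·2!/13! = 1/180180
Racah Σ t=1..3: t=1:−1/576 t=2:+1/144 t=3:−1/576 = 1/288
⇒ 3j(5 3 4; 0 0 0)² = 20/1001, sgn +1
(m-triple is (0,0,0) — same symbol as above.)
4πI² = N·(3j₀)²·(3jₘ)² = 3600/13013
I = +1·√(0.276646/4π) = 0.14837393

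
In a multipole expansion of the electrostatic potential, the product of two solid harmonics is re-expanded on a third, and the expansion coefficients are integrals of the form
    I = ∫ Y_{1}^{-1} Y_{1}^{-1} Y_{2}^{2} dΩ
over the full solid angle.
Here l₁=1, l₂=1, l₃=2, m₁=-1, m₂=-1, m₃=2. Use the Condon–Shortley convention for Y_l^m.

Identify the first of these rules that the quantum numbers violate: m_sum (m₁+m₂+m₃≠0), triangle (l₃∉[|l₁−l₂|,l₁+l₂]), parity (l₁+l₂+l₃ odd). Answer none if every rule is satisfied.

none

Σmᵢ = 0  ✓
l₃∈[|l₁−l₂|,l₁+l₂]=[0,2], have l₃=2  ✓
Σlᵢ = 4 ⇒ even  ✓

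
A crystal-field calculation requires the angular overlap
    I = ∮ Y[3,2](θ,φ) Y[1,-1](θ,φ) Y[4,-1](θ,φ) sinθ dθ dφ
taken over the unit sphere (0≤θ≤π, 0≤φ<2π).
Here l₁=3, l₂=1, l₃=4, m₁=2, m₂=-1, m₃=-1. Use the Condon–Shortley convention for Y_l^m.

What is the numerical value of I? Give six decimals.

-0.106622

Rules hold: Σm=0, L=8 even, 2≤4≤4.
N = 7·3·9 = 189
Δ = 0!·6!·2!/9! = 1/252
Racah Σ t=0..0: t=0:+1/36 = 1/36
⇒ 3j(3 1 4; 0 0 0)² = 4/63, sgn +1
Racah Σ t=0..0: t=0:+1/240 = 1/240
⇒ 3j(3 1 4; 2 -1 -1)² = 1/84, sgn -1
4πI² = N·(3j₀)²·(3jₘ)² = 1/7
I = -1·√(0.142857/4π) = -0.10662181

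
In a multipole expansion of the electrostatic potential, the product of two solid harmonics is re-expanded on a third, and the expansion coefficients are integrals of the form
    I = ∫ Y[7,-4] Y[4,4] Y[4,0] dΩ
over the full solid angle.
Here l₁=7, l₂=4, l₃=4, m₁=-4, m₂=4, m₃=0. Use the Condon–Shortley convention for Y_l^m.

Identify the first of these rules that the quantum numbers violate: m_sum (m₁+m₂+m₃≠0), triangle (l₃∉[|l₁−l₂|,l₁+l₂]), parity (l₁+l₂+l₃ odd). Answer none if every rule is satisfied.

parity

Σmᵢ = 0  ✓
l₃∈[|l₁−l₂|,l₁+l₂]=[3,11], have l₃=4  ✓
Σlᵢ = 15 ⇒ odd  ✗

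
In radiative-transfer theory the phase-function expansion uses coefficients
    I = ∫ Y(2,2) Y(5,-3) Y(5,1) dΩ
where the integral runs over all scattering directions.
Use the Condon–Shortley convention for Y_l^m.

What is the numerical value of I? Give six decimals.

0.171169

m-sum 0 ✓  L=12 even ✓  3≤5≤7 ✓
Π(2lᵢ+1) = 5×11×11 = 605
triangle coeff Δ(2,5,5) = 1/38610
Σ_t [0,2]: t=0:+1/2880 t=1:−1/576 t=2:+1/2880 = -1/960
(3j)²=10/429 [(2 5 5; 0 0 0)], sign=+1
Σ_t [0,0]: t=0:+1/5760 = 1/5760
(3j)²=56/2145 [(2 5 5; 2 -3 1)], sign=+1
⇒ 4πI² = 560/1521
I = (+1)√(560/1521/(4π)) = 0.17116875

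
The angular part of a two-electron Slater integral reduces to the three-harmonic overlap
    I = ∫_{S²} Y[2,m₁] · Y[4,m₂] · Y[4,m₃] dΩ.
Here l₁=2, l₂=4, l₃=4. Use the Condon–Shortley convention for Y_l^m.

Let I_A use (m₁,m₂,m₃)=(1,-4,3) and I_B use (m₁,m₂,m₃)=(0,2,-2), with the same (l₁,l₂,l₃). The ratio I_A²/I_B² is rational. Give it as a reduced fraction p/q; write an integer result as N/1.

l's match ⇒ only the (l;m) 3-j factors differ between A and B.
A: triangle coeff Δ(2,4,4) = 1/13860; Σ_t [0,0]: t=0:+1/1440 = 1/1440; (3j)²=7/165 [(2 4 4; 1 -4 3)], sign=-1
B: triangle coeff Δ(2,4,4) = 1/13860; Σ_t [0,2]: t=0:+1/2880 t=1:−1/120 t=2:+1/192 = -1/360; (3j)²=16/3465 [(2 4 4; 0 2 -2)], sign=-1
I_A²/I_B² = (7/165)/(16/3465) = 147/16

147/16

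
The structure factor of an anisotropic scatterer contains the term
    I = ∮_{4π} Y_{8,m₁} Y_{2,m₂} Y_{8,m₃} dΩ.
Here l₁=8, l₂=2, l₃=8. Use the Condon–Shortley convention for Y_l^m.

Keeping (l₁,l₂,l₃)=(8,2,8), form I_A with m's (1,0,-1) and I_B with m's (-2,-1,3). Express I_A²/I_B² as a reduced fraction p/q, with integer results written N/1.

l's match ⇒ only the (l;m) 3-j factors differ between A and B.
A: triangle coeff Δ(8,2,8) = 1/348840; Σ_t [0,2]: t=0:+1/101606400 t=1:−1/29030400 t=2:+1/174182400 = -23/1219276800; (3j)²=529/38760 [(8 2 8; 1 0 -1)], sign=+1
B: triangle coeff Δ(8,2,8) = 1/348840; Σ_t [0,1]: t=0:+1/174182400 t=1:−1/87091200 = -1/174182400; (3j)²=55/7752 [(8 2 8; -2 -1 3)], sign=+1
I_A²/I_B² = (529/38760)/(55/7752) = 529/275

529/275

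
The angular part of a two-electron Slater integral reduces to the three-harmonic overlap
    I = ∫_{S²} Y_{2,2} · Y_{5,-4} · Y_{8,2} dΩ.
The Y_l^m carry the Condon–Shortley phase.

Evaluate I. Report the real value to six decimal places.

0.000000

|2−5|≤8≤2+5 violated ⇒ I = 0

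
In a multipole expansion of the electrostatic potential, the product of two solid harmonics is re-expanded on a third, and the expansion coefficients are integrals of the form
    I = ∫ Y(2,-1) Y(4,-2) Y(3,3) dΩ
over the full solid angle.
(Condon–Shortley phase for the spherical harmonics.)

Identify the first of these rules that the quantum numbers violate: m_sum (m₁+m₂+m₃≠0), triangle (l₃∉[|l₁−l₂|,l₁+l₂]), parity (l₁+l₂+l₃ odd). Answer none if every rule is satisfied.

parity

m₁+m₂+m₃ = -1 − 2 + 3 = 0  ✓
triangle: |2−4|=2 ≤ l₃=3 ≤ 2+4=6  ✓
parity: l₁+l₂+l₃ = 9 is odd  ✗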